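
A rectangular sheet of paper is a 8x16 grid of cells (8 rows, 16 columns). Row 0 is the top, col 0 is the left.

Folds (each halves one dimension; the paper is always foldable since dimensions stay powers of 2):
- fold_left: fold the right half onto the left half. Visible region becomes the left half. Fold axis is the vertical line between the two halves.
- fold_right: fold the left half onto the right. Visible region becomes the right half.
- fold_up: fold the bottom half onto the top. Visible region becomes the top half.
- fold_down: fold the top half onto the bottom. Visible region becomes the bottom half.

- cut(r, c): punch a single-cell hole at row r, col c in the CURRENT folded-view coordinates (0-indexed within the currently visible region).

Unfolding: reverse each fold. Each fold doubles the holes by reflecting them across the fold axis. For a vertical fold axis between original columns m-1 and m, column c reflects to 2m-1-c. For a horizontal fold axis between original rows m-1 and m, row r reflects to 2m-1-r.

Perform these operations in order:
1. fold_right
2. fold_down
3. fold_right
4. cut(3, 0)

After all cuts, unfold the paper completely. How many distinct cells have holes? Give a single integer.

Answer: 8

Derivation:
Op 1 fold_right: fold axis v@8; visible region now rows[0,8) x cols[8,16) = 8x8
Op 2 fold_down: fold axis h@4; visible region now rows[4,8) x cols[8,16) = 4x8
Op 3 fold_right: fold axis v@12; visible region now rows[4,8) x cols[12,16) = 4x4
Op 4 cut(3, 0): punch at orig (7,12); cuts so far [(7, 12)]; region rows[4,8) x cols[12,16) = 4x4
Unfold 1 (reflect across v@12): 2 holes -> [(7, 11), (7, 12)]
Unfold 2 (reflect across h@4): 4 holes -> [(0, 11), (0, 12), (7, 11), (7, 12)]
Unfold 3 (reflect across v@8): 8 holes -> [(0, 3), (0, 4), (0, 11), (0, 12), (7, 3), (7, 4), (7, 11), (7, 12)]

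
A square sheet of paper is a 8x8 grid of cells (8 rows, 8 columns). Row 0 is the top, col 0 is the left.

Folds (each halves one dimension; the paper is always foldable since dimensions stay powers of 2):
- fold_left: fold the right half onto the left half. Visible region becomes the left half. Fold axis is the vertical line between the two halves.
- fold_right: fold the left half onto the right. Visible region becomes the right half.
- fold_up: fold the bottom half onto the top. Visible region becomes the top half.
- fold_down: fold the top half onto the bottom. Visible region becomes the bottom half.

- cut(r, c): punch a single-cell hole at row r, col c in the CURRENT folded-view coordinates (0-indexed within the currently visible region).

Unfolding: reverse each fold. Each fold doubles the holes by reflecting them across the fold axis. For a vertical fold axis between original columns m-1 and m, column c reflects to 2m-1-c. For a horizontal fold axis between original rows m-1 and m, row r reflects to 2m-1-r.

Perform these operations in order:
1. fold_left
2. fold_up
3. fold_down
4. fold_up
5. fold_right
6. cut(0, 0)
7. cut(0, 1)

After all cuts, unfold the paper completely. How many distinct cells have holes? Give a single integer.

Answer: 64

Derivation:
Op 1 fold_left: fold axis v@4; visible region now rows[0,8) x cols[0,4) = 8x4
Op 2 fold_up: fold axis h@4; visible region now rows[0,4) x cols[0,4) = 4x4
Op 3 fold_down: fold axis h@2; visible region now rows[2,4) x cols[0,4) = 2x4
Op 4 fold_up: fold axis h@3; visible region now rows[2,3) x cols[0,4) = 1x4
Op 5 fold_right: fold axis v@2; visible region now rows[2,3) x cols[2,4) = 1x2
Op 6 cut(0, 0): punch at orig (2,2); cuts so far [(2, 2)]; region rows[2,3) x cols[2,4) = 1x2
Op 7 cut(0, 1): punch at orig (2,3); cuts so far [(2, 2), (2, 3)]; region rows[2,3) x cols[2,4) = 1x2
Unfold 1 (reflect across v@2): 4 holes -> [(2, 0), (2, 1), (2, 2), (2, 3)]
Unfold 2 (reflect across h@3): 8 holes -> [(2, 0), (2, 1), (2, 2), (2, 3), (3, 0), (3, 1), (3, 2), (3, 3)]
Unfold 3 (reflect across h@2): 16 holes -> [(0, 0), (0, 1), (0, 2), (0, 3), (1, 0), (1, 1), (1, 2), (1, 3), (2, 0), (2, 1), (2, 2), (2, 3), (3, 0), (3, 1), (3, 2), (3, 3)]
Unfold 4 (reflect across h@4): 32 holes -> [(0, 0), (0, 1), (0, 2), (0, 3), (1, 0), (1, 1), (1, 2), (1, 3), (2, 0), (2, 1), (2, 2), (2, 3), (3, 0), (3, 1), (3, 2), (3, 3), (4, 0), (4, 1), (4, 2), (4, 3), (5, 0), (5, 1), (5, 2), (5, 3), (6, 0), (6, 1), (6, 2), (6, 3), (7, 0), (7, 1), (7, 2), (7, 3)]
Unfold 5 (reflect across v@4): 64 holes -> [(0, 0), (0, 1), (0, 2), (0, 3), (0, 4), (0, 5), (0, 6), (0, 7), (1, 0), (1, 1), (1, 2), (1, 3), (1, 4), (1, 5), (1, 6), (1, 7), (2, 0), (2, 1), (2, 2), (2, 3), (2, 4), (2, 5), (2, 6), (2, 7), (3, 0), (3, 1), (3, 2), (3, 3), (3, 4), (3, 5), (3, 6), (3, 7), (4, 0), (4, 1), (4, 2), (4, 3), (4, 4), (4, 5), (4, 6), (4, 7), (5, 0), (5, 1), (5, 2), (5, 3), (5, 4), (5, 5), (5, 6), (5, 7), (6, 0), (6, 1), (6, 2), (6, 3), (6, 4), (6, 5), (6, 6), (6, 7), (7, 0), (7, 1), (7, 2), (7, 3), (7, 4), (7, 5), (7, 6), (7, 7)]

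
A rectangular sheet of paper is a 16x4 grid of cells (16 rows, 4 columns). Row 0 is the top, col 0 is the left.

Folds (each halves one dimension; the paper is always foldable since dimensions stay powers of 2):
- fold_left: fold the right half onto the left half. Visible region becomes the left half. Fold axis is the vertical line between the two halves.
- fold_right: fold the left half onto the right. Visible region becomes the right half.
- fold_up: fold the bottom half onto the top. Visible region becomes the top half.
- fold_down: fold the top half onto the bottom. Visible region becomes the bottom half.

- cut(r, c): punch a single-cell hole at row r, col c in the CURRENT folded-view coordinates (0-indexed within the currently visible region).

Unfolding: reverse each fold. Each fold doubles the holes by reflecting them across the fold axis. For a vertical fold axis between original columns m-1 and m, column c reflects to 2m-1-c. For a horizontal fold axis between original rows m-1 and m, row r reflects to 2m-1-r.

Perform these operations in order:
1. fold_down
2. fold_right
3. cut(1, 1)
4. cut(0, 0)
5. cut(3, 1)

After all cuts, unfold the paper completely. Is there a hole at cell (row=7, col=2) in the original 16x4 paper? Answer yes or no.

Answer: yes

Derivation:
Op 1 fold_down: fold axis h@8; visible region now rows[8,16) x cols[0,4) = 8x4
Op 2 fold_right: fold axis v@2; visible region now rows[8,16) x cols[2,4) = 8x2
Op 3 cut(1, 1): punch at orig (9,3); cuts so far [(9, 3)]; region rows[8,16) x cols[2,4) = 8x2
Op 4 cut(0, 0): punch at orig (8,2); cuts so far [(8, 2), (9, 3)]; region rows[8,16) x cols[2,4) = 8x2
Op 5 cut(3, 1): punch at orig (11,3); cuts so far [(8, 2), (9, 3), (11, 3)]; region rows[8,16) x cols[2,4) = 8x2
Unfold 1 (reflect across v@2): 6 holes -> [(8, 1), (8, 2), (9, 0), (9, 3), (11, 0), (11, 3)]
Unfold 2 (reflect across h@8): 12 holes -> [(4, 0), (4, 3), (6, 0), (6, 3), (7, 1), (7, 2), (8, 1), (8, 2), (9, 0), (9, 3), (11, 0), (11, 3)]
Holes: [(4, 0), (4, 3), (6, 0), (6, 3), (7, 1), (7, 2), (8, 1), (8, 2), (9, 0), (9, 3), (11, 0), (11, 3)]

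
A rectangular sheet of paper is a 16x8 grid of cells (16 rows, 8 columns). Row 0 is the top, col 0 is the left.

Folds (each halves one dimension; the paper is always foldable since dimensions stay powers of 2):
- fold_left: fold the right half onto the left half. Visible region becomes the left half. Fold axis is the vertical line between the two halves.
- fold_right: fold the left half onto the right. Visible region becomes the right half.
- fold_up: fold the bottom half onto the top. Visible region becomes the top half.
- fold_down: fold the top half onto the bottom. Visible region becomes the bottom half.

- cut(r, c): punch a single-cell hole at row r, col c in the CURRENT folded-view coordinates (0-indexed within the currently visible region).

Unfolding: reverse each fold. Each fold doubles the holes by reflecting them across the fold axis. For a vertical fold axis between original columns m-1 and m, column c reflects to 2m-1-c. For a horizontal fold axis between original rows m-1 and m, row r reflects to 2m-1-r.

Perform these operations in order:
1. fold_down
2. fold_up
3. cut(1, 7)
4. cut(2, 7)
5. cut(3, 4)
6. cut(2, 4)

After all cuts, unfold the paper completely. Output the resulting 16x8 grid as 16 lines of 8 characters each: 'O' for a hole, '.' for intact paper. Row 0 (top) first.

Op 1 fold_down: fold axis h@8; visible region now rows[8,16) x cols[0,8) = 8x8
Op 2 fold_up: fold axis h@12; visible region now rows[8,12) x cols[0,8) = 4x8
Op 3 cut(1, 7): punch at orig (9,7); cuts so far [(9, 7)]; region rows[8,12) x cols[0,8) = 4x8
Op 4 cut(2, 7): punch at orig (10,7); cuts so far [(9, 7), (10, 7)]; region rows[8,12) x cols[0,8) = 4x8
Op 5 cut(3, 4): punch at orig (11,4); cuts so far [(9, 7), (10, 7), (11, 4)]; region rows[8,12) x cols[0,8) = 4x8
Op 6 cut(2, 4): punch at orig (10,4); cuts so far [(9, 7), (10, 4), (10, 7), (11, 4)]; region rows[8,12) x cols[0,8) = 4x8
Unfold 1 (reflect across h@12): 8 holes -> [(9, 7), (10, 4), (10, 7), (11, 4), (12, 4), (13, 4), (13, 7), (14, 7)]
Unfold 2 (reflect across h@8): 16 holes -> [(1, 7), (2, 4), (2, 7), (3, 4), (4, 4), (5, 4), (5, 7), (6, 7), (9, 7), (10, 4), (10, 7), (11, 4), (12, 4), (13, 4), (13, 7), (14, 7)]

Answer: ........
.......O
....O..O
....O...
....O...
....O..O
.......O
........
........
.......O
....O..O
....O...
....O...
....O..O
.......O
........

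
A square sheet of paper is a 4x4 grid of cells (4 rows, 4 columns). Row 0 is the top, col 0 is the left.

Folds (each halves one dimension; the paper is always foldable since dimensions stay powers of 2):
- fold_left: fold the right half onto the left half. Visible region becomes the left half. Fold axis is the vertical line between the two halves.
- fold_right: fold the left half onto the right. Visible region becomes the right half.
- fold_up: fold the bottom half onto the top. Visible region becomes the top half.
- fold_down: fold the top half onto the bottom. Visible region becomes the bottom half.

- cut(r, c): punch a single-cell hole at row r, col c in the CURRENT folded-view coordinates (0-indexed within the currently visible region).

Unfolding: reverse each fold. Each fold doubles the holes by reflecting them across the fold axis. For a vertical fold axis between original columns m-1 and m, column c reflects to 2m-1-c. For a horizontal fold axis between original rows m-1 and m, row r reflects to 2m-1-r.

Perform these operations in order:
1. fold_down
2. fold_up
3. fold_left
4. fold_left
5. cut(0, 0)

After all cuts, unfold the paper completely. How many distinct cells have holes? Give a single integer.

Op 1 fold_down: fold axis h@2; visible region now rows[2,4) x cols[0,4) = 2x4
Op 2 fold_up: fold axis h@3; visible region now rows[2,3) x cols[0,4) = 1x4
Op 3 fold_left: fold axis v@2; visible region now rows[2,3) x cols[0,2) = 1x2
Op 4 fold_left: fold axis v@1; visible region now rows[2,3) x cols[0,1) = 1x1
Op 5 cut(0, 0): punch at orig (2,0); cuts so far [(2, 0)]; region rows[2,3) x cols[0,1) = 1x1
Unfold 1 (reflect across v@1): 2 holes -> [(2, 0), (2, 1)]
Unfold 2 (reflect across v@2): 4 holes -> [(2, 0), (2, 1), (2, 2), (2, 3)]
Unfold 3 (reflect across h@3): 8 holes -> [(2, 0), (2, 1), (2, 2), (2, 3), (3, 0), (3, 1), (3, 2), (3, 3)]
Unfold 4 (reflect across h@2): 16 holes -> [(0, 0), (0, 1), (0, 2), (0, 3), (1, 0), (1, 1), (1, 2), (1, 3), (2, 0), (2, 1), (2, 2), (2, 3), (3, 0), (3, 1), (3, 2), (3, 3)]

Answer: 16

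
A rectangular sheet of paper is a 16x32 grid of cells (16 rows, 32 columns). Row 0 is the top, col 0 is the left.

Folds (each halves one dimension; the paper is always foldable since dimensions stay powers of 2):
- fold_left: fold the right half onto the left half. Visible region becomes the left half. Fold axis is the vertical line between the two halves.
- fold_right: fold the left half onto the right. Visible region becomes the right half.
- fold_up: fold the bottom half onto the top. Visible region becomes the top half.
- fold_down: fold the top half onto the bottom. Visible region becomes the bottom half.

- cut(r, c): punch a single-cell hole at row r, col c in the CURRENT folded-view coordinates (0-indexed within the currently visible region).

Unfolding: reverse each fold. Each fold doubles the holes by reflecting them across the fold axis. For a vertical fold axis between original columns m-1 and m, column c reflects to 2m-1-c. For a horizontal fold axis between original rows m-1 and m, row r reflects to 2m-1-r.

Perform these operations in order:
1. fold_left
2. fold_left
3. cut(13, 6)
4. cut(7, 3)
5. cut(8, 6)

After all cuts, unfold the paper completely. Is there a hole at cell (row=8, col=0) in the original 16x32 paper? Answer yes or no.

Op 1 fold_left: fold axis v@16; visible region now rows[0,16) x cols[0,16) = 16x16
Op 2 fold_left: fold axis v@8; visible region now rows[0,16) x cols[0,8) = 16x8
Op 3 cut(13, 6): punch at orig (13,6); cuts so far [(13, 6)]; region rows[0,16) x cols[0,8) = 16x8
Op 4 cut(7, 3): punch at orig (7,3); cuts so far [(7, 3), (13, 6)]; region rows[0,16) x cols[0,8) = 16x8
Op 5 cut(8, 6): punch at orig (8,6); cuts so far [(7, 3), (8, 6), (13, 6)]; region rows[0,16) x cols[0,8) = 16x8
Unfold 1 (reflect across v@8): 6 holes -> [(7, 3), (7, 12), (8, 6), (8, 9), (13, 6), (13, 9)]
Unfold 2 (reflect across v@16): 12 holes -> [(7, 3), (7, 12), (7, 19), (7, 28), (8, 6), (8, 9), (8, 22), (8, 25), (13, 6), (13, 9), (13, 22), (13, 25)]
Holes: [(7, 3), (7, 12), (7, 19), (7, 28), (8, 6), (8, 9), (8, 22), (8, 25), (13, 6), (13, 9), (13, 22), (13, 25)]

Answer: no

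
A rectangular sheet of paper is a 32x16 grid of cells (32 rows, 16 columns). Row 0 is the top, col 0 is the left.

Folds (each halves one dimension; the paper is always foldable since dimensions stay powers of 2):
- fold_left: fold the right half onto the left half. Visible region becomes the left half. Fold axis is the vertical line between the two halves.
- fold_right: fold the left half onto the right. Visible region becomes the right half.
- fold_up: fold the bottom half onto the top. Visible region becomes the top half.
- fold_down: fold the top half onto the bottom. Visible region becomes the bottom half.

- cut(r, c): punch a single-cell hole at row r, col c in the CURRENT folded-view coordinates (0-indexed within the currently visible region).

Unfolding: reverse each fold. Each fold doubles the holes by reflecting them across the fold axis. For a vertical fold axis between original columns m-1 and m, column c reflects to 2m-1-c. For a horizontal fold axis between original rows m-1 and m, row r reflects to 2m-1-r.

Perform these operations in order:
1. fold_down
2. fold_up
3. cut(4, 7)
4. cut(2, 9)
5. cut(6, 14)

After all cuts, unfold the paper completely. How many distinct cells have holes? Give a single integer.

Answer: 12

Derivation:
Op 1 fold_down: fold axis h@16; visible region now rows[16,32) x cols[0,16) = 16x16
Op 2 fold_up: fold axis h@24; visible region now rows[16,24) x cols[0,16) = 8x16
Op 3 cut(4, 7): punch at orig (20,7); cuts so far [(20, 7)]; region rows[16,24) x cols[0,16) = 8x16
Op 4 cut(2, 9): punch at orig (18,9); cuts so far [(18, 9), (20, 7)]; region rows[16,24) x cols[0,16) = 8x16
Op 5 cut(6, 14): punch at orig (22,14); cuts so far [(18, 9), (20, 7), (22, 14)]; region rows[16,24) x cols[0,16) = 8x16
Unfold 1 (reflect across h@24): 6 holes -> [(18, 9), (20, 7), (22, 14), (25, 14), (27, 7), (29, 9)]
Unfold 2 (reflect across h@16): 12 holes -> [(2, 9), (4, 7), (6, 14), (9, 14), (11, 7), (13, 9), (18, 9), (20, 7), (22, 14), (25, 14), (27, 7), (29, 9)]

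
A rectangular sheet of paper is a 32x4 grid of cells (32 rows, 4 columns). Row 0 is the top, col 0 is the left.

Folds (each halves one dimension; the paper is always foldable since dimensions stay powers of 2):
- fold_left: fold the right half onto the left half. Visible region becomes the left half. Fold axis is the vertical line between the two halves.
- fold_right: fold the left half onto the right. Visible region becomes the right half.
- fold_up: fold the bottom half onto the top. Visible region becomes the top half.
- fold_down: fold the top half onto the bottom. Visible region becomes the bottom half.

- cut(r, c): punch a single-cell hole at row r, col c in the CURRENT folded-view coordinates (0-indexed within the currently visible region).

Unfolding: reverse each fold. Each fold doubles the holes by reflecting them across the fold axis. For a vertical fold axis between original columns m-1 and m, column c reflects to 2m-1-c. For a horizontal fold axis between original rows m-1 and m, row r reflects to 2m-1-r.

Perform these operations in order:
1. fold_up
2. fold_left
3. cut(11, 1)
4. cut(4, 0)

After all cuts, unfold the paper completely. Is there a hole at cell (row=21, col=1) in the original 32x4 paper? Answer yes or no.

Op 1 fold_up: fold axis h@16; visible region now rows[0,16) x cols[0,4) = 16x4
Op 2 fold_left: fold axis v@2; visible region now rows[0,16) x cols[0,2) = 16x2
Op 3 cut(11, 1): punch at orig (11,1); cuts so far [(11, 1)]; region rows[0,16) x cols[0,2) = 16x2
Op 4 cut(4, 0): punch at orig (4,0); cuts so far [(4, 0), (11, 1)]; region rows[0,16) x cols[0,2) = 16x2
Unfold 1 (reflect across v@2): 4 holes -> [(4, 0), (4, 3), (11, 1), (11, 2)]
Unfold 2 (reflect across h@16): 8 holes -> [(4, 0), (4, 3), (11, 1), (11, 2), (20, 1), (20, 2), (27, 0), (27, 3)]
Holes: [(4, 0), (4, 3), (11, 1), (11, 2), (20, 1), (20, 2), (27, 0), (27, 3)]

Answer: no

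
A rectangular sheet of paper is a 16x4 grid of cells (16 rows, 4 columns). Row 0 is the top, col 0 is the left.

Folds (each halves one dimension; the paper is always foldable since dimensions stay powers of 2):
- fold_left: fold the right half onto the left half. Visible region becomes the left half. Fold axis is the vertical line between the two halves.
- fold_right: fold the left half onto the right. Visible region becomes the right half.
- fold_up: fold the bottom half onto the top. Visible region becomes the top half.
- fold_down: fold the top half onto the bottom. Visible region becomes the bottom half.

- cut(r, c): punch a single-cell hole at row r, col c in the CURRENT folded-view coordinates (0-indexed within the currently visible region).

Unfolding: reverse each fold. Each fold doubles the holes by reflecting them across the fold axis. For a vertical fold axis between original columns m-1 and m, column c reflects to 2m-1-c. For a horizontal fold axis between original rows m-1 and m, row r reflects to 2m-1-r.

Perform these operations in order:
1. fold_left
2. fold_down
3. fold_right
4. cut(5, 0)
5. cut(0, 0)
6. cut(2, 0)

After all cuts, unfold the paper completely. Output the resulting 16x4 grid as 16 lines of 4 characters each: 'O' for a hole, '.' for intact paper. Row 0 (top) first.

Answer: ....
....
OOOO
....
....
OOOO
....
OOOO
OOOO
....
OOOO
....
....
OOOO
....
....

Derivation:
Op 1 fold_left: fold axis v@2; visible region now rows[0,16) x cols[0,2) = 16x2
Op 2 fold_down: fold axis h@8; visible region now rows[8,16) x cols[0,2) = 8x2
Op 3 fold_right: fold axis v@1; visible region now rows[8,16) x cols[1,2) = 8x1
Op 4 cut(5, 0): punch at orig (13,1); cuts so far [(13, 1)]; region rows[8,16) x cols[1,2) = 8x1
Op 5 cut(0, 0): punch at orig (8,1); cuts so far [(8, 1), (13, 1)]; region rows[8,16) x cols[1,2) = 8x1
Op 6 cut(2, 0): punch at orig (10,1); cuts so far [(8, 1), (10, 1), (13, 1)]; region rows[8,16) x cols[1,2) = 8x1
Unfold 1 (reflect across v@1): 6 holes -> [(8, 0), (8, 1), (10, 0), (10, 1), (13, 0), (13, 1)]
Unfold 2 (reflect across h@8): 12 holes -> [(2, 0), (2, 1), (5, 0), (5, 1), (7, 0), (7, 1), (8, 0), (8, 1), (10, 0), (10, 1), (13, 0), (13, 1)]
Unfold 3 (reflect across v@2): 24 holes -> [(2, 0), (2, 1), (2, 2), (2, 3), (5, 0), (5, 1), (5, 2), (5, 3), (7, 0), (7, 1), (7, 2), (7, 3), (8, 0), (8, 1), (8, 2), (8, 3), (10, 0), (10, 1), (10, 2), (10, 3), (13, 0), (13, 1), (13, 2), (13, 3)]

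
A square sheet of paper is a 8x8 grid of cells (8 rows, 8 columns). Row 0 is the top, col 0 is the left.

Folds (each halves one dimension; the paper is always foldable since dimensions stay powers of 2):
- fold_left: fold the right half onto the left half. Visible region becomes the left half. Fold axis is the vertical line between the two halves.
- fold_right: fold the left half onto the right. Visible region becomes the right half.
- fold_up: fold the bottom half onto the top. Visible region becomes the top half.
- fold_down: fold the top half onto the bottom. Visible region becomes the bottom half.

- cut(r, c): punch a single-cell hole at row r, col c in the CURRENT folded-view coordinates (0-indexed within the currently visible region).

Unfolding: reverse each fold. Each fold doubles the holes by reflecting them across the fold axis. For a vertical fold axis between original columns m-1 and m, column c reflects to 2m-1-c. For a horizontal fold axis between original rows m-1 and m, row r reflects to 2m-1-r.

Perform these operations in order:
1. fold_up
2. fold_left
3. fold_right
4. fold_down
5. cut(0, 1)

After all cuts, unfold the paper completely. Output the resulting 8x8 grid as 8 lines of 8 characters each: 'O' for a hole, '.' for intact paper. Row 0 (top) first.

Op 1 fold_up: fold axis h@4; visible region now rows[0,4) x cols[0,8) = 4x8
Op 2 fold_left: fold axis v@4; visible region now rows[0,4) x cols[0,4) = 4x4
Op 3 fold_right: fold axis v@2; visible region now rows[0,4) x cols[2,4) = 4x2
Op 4 fold_down: fold axis h@2; visible region now rows[2,4) x cols[2,4) = 2x2
Op 5 cut(0, 1): punch at orig (2,3); cuts so far [(2, 3)]; region rows[2,4) x cols[2,4) = 2x2
Unfold 1 (reflect across h@2): 2 holes -> [(1, 3), (2, 3)]
Unfold 2 (reflect across v@2): 4 holes -> [(1, 0), (1, 3), (2, 0), (2, 3)]
Unfold 3 (reflect across v@4): 8 holes -> [(1, 0), (1, 3), (1, 4), (1, 7), (2, 0), (2, 3), (2, 4), (2, 7)]
Unfold 4 (reflect across h@4): 16 holes -> [(1, 0), (1, 3), (1, 4), (1, 7), (2, 0), (2, 3), (2, 4), (2, 7), (5, 0), (5, 3), (5, 4), (5, 7), (6, 0), (6, 3), (6, 4), (6, 7)]

Answer: ........
O..OO..O
O..OO..O
........
........
O..OO..O
O..OO..O
........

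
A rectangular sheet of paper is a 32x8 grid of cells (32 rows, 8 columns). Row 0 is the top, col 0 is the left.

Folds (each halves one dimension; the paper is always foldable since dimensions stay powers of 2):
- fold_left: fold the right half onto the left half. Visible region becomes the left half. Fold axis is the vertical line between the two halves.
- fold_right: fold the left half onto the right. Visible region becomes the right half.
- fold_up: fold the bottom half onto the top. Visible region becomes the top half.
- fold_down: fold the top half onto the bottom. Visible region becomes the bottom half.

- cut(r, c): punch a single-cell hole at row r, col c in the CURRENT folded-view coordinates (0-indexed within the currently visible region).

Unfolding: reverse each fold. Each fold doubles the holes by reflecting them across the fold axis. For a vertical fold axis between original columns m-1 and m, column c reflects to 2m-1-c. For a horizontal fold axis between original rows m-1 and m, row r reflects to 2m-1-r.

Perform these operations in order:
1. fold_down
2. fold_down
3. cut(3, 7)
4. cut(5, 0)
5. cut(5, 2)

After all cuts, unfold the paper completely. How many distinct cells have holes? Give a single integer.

Answer: 12

Derivation:
Op 1 fold_down: fold axis h@16; visible region now rows[16,32) x cols[0,8) = 16x8
Op 2 fold_down: fold axis h@24; visible region now rows[24,32) x cols[0,8) = 8x8
Op 3 cut(3, 7): punch at orig (27,7); cuts so far [(27, 7)]; region rows[24,32) x cols[0,8) = 8x8
Op 4 cut(5, 0): punch at orig (29,0); cuts so far [(27, 7), (29, 0)]; region rows[24,32) x cols[0,8) = 8x8
Op 5 cut(5, 2): punch at orig (29,2); cuts so far [(27, 7), (29, 0), (29, 2)]; region rows[24,32) x cols[0,8) = 8x8
Unfold 1 (reflect across h@24): 6 holes -> [(18, 0), (18, 2), (20, 7), (27, 7), (29, 0), (29, 2)]
Unfold 2 (reflect across h@16): 12 holes -> [(2, 0), (2, 2), (4, 7), (11, 7), (13, 0), (13, 2), (18, 0), (18, 2), (20, 7), (27, 7), (29, 0), (29, 2)]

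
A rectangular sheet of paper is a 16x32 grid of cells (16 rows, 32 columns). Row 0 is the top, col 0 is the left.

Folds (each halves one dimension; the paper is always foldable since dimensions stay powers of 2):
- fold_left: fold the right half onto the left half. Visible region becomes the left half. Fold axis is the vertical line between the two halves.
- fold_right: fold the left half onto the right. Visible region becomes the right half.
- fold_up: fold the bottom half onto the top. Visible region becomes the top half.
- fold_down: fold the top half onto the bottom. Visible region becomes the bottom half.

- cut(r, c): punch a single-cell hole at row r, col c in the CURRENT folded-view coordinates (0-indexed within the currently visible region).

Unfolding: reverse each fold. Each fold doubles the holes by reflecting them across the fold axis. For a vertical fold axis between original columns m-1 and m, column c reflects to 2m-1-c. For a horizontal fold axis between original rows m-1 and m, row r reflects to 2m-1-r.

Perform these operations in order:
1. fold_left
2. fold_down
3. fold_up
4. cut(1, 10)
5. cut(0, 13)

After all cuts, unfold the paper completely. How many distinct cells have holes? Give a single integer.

Op 1 fold_left: fold axis v@16; visible region now rows[0,16) x cols[0,16) = 16x16
Op 2 fold_down: fold axis h@8; visible region now rows[8,16) x cols[0,16) = 8x16
Op 3 fold_up: fold axis h@12; visible region now rows[8,12) x cols[0,16) = 4x16
Op 4 cut(1, 10): punch at orig (9,10); cuts so far [(9, 10)]; region rows[8,12) x cols[0,16) = 4x16
Op 5 cut(0, 13): punch at orig (8,13); cuts so far [(8, 13), (9, 10)]; region rows[8,12) x cols[0,16) = 4x16
Unfold 1 (reflect across h@12): 4 holes -> [(8, 13), (9, 10), (14, 10), (15, 13)]
Unfold 2 (reflect across h@8): 8 holes -> [(0, 13), (1, 10), (6, 10), (7, 13), (8, 13), (9, 10), (14, 10), (15, 13)]
Unfold 3 (reflect across v@16): 16 holes -> [(0, 13), (0, 18), (1, 10), (1, 21), (6, 10), (6, 21), (7, 13), (7, 18), (8, 13), (8, 18), (9, 10), (9, 21), (14, 10), (14, 21), (15, 13), (15, 18)]

Answer: 16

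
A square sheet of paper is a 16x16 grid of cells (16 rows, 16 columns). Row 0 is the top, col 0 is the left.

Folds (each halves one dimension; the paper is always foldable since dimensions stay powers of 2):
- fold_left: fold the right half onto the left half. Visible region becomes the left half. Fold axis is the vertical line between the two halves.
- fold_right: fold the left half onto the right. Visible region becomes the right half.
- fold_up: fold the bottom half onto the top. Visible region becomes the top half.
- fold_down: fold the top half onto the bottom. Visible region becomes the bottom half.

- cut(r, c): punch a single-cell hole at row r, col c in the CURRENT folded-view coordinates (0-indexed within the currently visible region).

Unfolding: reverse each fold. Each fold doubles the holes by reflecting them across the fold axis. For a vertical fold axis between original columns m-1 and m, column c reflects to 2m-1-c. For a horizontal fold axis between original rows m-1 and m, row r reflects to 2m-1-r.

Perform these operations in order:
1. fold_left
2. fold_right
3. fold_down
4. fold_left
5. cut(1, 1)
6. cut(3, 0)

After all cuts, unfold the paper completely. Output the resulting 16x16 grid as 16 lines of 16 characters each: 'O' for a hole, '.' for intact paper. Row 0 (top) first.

Op 1 fold_left: fold axis v@8; visible region now rows[0,16) x cols[0,8) = 16x8
Op 2 fold_right: fold axis v@4; visible region now rows[0,16) x cols[4,8) = 16x4
Op 3 fold_down: fold axis h@8; visible region now rows[8,16) x cols[4,8) = 8x4
Op 4 fold_left: fold axis v@6; visible region now rows[8,16) x cols[4,6) = 8x2
Op 5 cut(1, 1): punch at orig (9,5); cuts so far [(9, 5)]; region rows[8,16) x cols[4,6) = 8x2
Op 6 cut(3, 0): punch at orig (11,4); cuts so far [(9, 5), (11, 4)]; region rows[8,16) x cols[4,6) = 8x2
Unfold 1 (reflect across v@6): 4 holes -> [(9, 5), (9, 6), (11, 4), (11, 7)]
Unfold 2 (reflect across h@8): 8 holes -> [(4, 4), (4, 7), (6, 5), (6, 6), (9, 5), (9, 6), (11, 4), (11, 7)]
Unfold 3 (reflect across v@4): 16 holes -> [(4, 0), (4, 3), (4, 4), (4, 7), (6, 1), (6, 2), (6, 5), (6, 6), (9, 1), (9, 2), (9, 5), (9, 6), (11, 0), (11, 3), (11, 4), (11, 7)]
Unfold 4 (reflect across v@8): 32 holes -> [(4, 0), (4, 3), (4, 4), (4, 7), (4, 8), (4, 11), (4, 12), (4, 15), (6, 1), (6, 2), (6, 5), (6, 6), (6, 9), (6, 10), (6, 13), (6, 14), (9, 1), (9, 2), (9, 5), (9, 6), (9, 9), (9, 10), (9, 13), (9, 14), (11, 0), (11, 3), (11, 4), (11, 7), (11, 8), (11, 11), (11, 12), (11, 15)]

Answer: ................
................
................
................
O..OO..OO..OO..O
................
.OO..OO..OO..OO.
................
................
.OO..OO..OO..OO.
................
O..OO..OO..OO..O
................
................
................
................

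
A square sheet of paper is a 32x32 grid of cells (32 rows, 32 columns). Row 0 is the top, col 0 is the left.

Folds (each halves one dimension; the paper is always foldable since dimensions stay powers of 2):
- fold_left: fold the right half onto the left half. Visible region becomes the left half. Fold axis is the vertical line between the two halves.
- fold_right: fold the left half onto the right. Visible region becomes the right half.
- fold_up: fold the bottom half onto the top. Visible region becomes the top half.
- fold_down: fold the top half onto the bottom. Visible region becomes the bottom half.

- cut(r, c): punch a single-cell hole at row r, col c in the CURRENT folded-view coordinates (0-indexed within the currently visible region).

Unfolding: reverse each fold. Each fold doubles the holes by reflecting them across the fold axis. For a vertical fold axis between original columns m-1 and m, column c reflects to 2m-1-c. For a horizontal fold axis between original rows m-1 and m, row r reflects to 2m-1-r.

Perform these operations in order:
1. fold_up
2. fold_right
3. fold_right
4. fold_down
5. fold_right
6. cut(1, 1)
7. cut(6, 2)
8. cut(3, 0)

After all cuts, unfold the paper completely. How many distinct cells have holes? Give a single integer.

Answer: 96

Derivation:
Op 1 fold_up: fold axis h@16; visible region now rows[0,16) x cols[0,32) = 16x32
Op 2 fold_right: fold axis v@16; visible region now rows[0,16) x cols[16,32) = 16x16
Op 3 fold_right: fold axis v@24; visible region now rows[0,16) x cols[24,32) = 16x8
Op 4 fold_down: fold axis h@8; visible region now rows[8,16) x cols[24,32) = 8x8
Op 5 fold_right: fold axis v@28; visible region now rows[8,16) x cols[28,32) = 8x4
Op 6 cut(1, 1): punch at orig (9,29); cuts so far [(9, 29)]; region rows[8,16) x cols[28,32) = 8x4
Op 7 cut(6, 2): punch at orig (14,30); cuts so far [(9, 29), (14, 30)]; region rows[8,16) x cols[28,32) = 8x4
Op 8 cut(3, 0): punch at orig (11,28); cuts so far [(9, 29), (11, 28), (14, 30)]; region rows[8,16) x cols[28,32) = 8x4
Unfold 1 (reflect across v@28): 6 holes -> [(9, 26), (9, 29), (11, 27), (11, 28), (14, 25), (14, 30)]
Unfold 2 (reflect across h@8): 12 holes -> [(1, 25), (1, 30), (4, 27), (4, 28), (6, 26), (6, 29), (9, 26), (9, 29), (11, 27), (11, 28), (14, 25), (14, 30)]
Unfold 3 (reflect across v@24): 24 holes -> [(1, 17), (1, 22), (1, 25), (1, 30), (4, 19), (4, 20), (4, 27), (4, 28), (6, 18), (6, 21), (6, 26), (6, 29), (9, 18), (9, 21), (9, 26), (9, 29), (11, 19), (11, 20), (11, 27), (11, 28), (14, 17), (14, 22), (14, 25), (14, 30)]
Unfold 4 (reflect across v@16): 48 holes -> [(1, 1), (1, 6), (1, 9), (1, 14), (1, 17), (1, 22), (1, 25), (1, 30), (4, 3), (4, 4), (4, 11), (4, 12), (4, 19), (4, 20), (4, 27), (4, 28), (6, 2), (6, 5), (6, 10), (6, 13), (6, 18), (6, 21), (6, 26), (6, 29), (9, 2), (9, 5), (9, 10), (9, 13), (9, 18), (9, 21), (9, 26), (9, 29), (11, 3), (11, 4), (11, 11), (11, 12), (11, 19), (11, 20), (11, 27), (11, 28), (14, 1), (14, 6), (14, 9), (14, 14), (14, 17), (14, 22), (14, 25), (14, 30)]
Unfold 5 (reflect across h@16): 96 holes -> [(1, 1), (1, 6), (1, 9), (1, 14), (1, 17), (1, 22), (1, 25), (1, 30), (4, 3), (4, 4), (4, 11), (4, 12), (4, 19), (4, 20), (4, 27), (4, 28), (6, 2), (6, 5), (6, 10), (6, 13), (6, 18), (6, 21), (6, 26), (6, 29), (9, 2), (9, 5), (9, 10), (9, 13), (9, 18), (9, 21), (9, 26), (9, 29), (11, 3), (11, 4), (11, 11), (11, 12), (11, 19), (11, 20), (11, 27), (11, 28), (14, 1), (14, 6), (14, 9), (14, 14), (14, 17), (14, 22), (14, 25), (14, 30), (17, 1), (17, 6), (17, 9), (17, 14), (17, 17), (17, 22), (17, 25), (17, 30), (20, 3), (20, 4), (20, 11), (20, 12), (20, 19), (20, 20), (20, 27), (20, 28), (22, 2), (22, 5), (22, 10), (22, 13), (22, 18), (22, 21), (22, 26), (22, 29), (25, 2), (25, 5), (25, 10), (25, 13), (25, 18), (25, 21), (25, 26), (25, 29), (27, 3), (27, 4), (27, 11), (27, 12), (27, 19), (27, 20), (27, 27), (27, 28), (30, 1), (30, 6), (30, 9), (30, 14), (30, 17), (30, 22), (30, 25), (30, 30)]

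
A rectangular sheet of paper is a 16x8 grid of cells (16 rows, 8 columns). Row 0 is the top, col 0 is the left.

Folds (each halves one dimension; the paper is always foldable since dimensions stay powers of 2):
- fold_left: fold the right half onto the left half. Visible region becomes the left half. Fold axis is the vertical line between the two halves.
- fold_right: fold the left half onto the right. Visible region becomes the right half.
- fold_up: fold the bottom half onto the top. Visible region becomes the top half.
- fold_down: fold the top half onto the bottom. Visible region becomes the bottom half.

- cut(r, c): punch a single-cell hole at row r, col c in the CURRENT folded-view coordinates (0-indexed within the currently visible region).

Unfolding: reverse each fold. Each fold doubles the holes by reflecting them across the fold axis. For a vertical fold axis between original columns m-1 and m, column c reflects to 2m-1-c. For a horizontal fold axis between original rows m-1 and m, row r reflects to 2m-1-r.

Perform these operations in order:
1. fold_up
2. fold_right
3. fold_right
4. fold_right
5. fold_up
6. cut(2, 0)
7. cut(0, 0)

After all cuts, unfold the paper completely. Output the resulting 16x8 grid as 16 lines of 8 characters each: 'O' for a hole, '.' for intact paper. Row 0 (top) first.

Answer: OOOOOOOO
........
OOOOOOOO
........
........
OOOOOOOO
........
OOOOOOOO
OOOOOOOO
........
OOOOOOOO
........
........
OOOOOOOO
........
OOOOOOOO

Derivation:
Op 1 fold_up: fold axis h@8; visible region now rows[0,8) x cols[0,8) = 8x8
Op 2 fold_right: fold axis v@4; visible region now rows[0,8) x cols[4,8) = 8x4
Op 3 fold_right: fold axis v@6; visible region now rows[0,8) x cols[6,8) = 8x2
Op 4 fold_right: fold axis v@7; visible region now rows[0,8) x cols[7,8) = 8x1
Op 5 fold_up: fold axis h@4; visible region now rows[0,4) x cols[7,8) = 4x1
Op 6 cut(2, 0): punch at orig (2,7); cuts so far [(2, 7)]; region rows[0,4) x cols[7,8) = 4x1
Op 7 cut(0, 0): punch at orig (0,7); cuts so far [(0, 7), (2, 7)]; region rows[0,4) x cols[7,8) = 4x1
Unfold 1 (reflect across h@4): 4 holes -> [(0, 7), (2, 7), (5, 7), (7, 7)]
Unfold 2 (reflect across v@7): 8 holes -> [(0, 6), (0, 7), (2, 6), (2, 7), (5, 6), (5, 7), (7, 6), (7, 7)]
Unfold 3 (reflect across v@6): 16 holes -> [(0, 4), (0, 5), (0, 6), (0, 7), (2, 4), (2, 5), (2, 6), (2, 7), (5, 4), (5, 5), (5, 6), (5, 7), (7, 4), (7, 5), (7, 6), (7, 7)]
Unfold 4 (reflect across v@4): 32 holes -> [(0, 0), (0, 1), (0, 2), (0, 3), (0, 4), (0, 5), (0, 6), (0, 7), (2, 0), (2, 1), (2, 2), (2, 3), (2, 4), (2, 5), (2, 6), (2, 7), (5, 0), (5, 1), (5, 2), (5, 3), (5, 4), (5, 5), (5, 6), (5, 7), (7, 0), (7, 1), (7, 2), (7, 3), (7, 4), (7, 5), (7, 6), (7, 7)]
Unfold 5 (reflect across h@8): 64 holes -> [(0, 0), (0, 1), (0, 2), (0, 3), (0, 4), (0, 5), (0, 6), (0, 7), (2, 0), (2, 1), (2, 2), (2, 3), (2, 4), (2, 5), (2, 6), (2, 7), (5, 0), (5, 1), (5, 2), (5, 3), (5, 4), (5, 5), (5, 6), (5, 7), (7, 0), (7, 1), (7, 2), (7, 3), (7, 4), (7, 5), (7, 6), (7, 7), (8, 0), (8, 1), (8, 2), (8, 3), (8, 4), (8, 5), (8, 6), (8, 7), (10, 0), (10, 1), (10, 2), (10, 3), (10, 4), (10, 5), (10, 6), (10, 7), (13, 0), (13, 1), (13, 2), (13, 3), (13, 4), (13, 5), (13, 6), (13, 7), (15, 0), (15, 1), (15, 2), (15, 3), (15, 4), (15, 5), (15, 6), (15, 7)]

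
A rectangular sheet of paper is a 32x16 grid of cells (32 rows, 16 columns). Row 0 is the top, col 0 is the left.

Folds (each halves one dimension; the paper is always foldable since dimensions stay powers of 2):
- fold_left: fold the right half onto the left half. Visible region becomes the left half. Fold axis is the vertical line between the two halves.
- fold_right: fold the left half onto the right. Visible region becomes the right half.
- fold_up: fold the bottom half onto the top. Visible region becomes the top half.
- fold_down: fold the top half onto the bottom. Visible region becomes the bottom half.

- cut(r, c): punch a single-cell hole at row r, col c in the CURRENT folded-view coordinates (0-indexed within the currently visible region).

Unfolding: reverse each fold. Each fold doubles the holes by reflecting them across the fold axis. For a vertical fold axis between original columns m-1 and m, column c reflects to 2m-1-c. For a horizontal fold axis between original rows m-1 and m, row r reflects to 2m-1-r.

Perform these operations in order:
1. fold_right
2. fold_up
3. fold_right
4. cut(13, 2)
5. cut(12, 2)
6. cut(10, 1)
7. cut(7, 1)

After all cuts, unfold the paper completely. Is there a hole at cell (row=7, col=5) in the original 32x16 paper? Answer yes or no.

Op 1 fold_right: fold axis v@8; visible region now rows[0,32) x cols[8,16) = 32x8
Op 2 fold_up: fold axis h@16; visible region now rows[0,16) x cols[8,16) = 16x8
Op 3 fold_right: fold axis v@12; visible region now rows[0,16) x cols[12,16) = 16x4
Op 4 cut(13, 2): punch at orig (13,14); cuts so far [(13, 14)]; region rows[0,16) x cols[12,16) = 16x4
Op 5 cut(12, 2): punch at orig (12,14); cuts so far [(12, 14), (13, 14)]; region rows[0,16) x cols[12,16) = 16x4
Op 6 cut(10, 1): punch at orig (10,13); cuts so far [(10, 13), (12, 14), (13, 14)]; region rows[0,16) x cols[12,16) = 16x4
Op 7 cut(7, 1): punch at orig (7,13); cuts so far [(7, 13), (10, 13), (12, 14), (13, 14)]; region rows[0,16) x cols[12,16) = 16x4
Unfold 1 (reflect across v@12): 8 holes -> [(7, 10), (7, 13), (10, 10), (10, 13), (12, 9), (12, 14), (13, 9), (13, 14)]
Unfold 2 (reflect across h@16): 16 holes -> [(7, 10), (7, 13), (10, 10), (10, 13), (12, 9), (12, 14), (13, 9), (13, 14), (18, 9), (18, 14), (19, 9), (19, 14), (21, 10), (21, 13), (24, 10), (24, 13)]
Unfold 3 (reflect across v@8): 32 holes -> [(7, 2), (7, 5), (7, 10), (7, 13), (10, 2), (10, 5), (10, 10), (10, 13), (12, 1), (12, 6), (12, 9), (12, 14), (13, 1), (13, 6), (13, 9), (13, 14), (18, 1), (18, 6), (18, 9), (18, 14), (19, 1), (19, 6), (19, 9), (19, 14), (21, 2), (21, 5), (21, 10), (21, 13), (24, 2), (24, 5), (24, 10), (24, 13)]
Holes: [(7, 2), (7, 5), (7, 10), (7, 13), (10, 2), (10, 5), (10, 10), (10, 13), (12, 1), (12, 6), (12, 9), (12, 14), (13, 1), (13, 6), (13, 9), (13, 14), (18, 1), (18, 6), (18, 9), (18, 14), (19, 1), (19, 6), (19, 9), (19, 14), (21, 2), (21, 5), (21, 10), (21, 13), (24, 2), (24, 5), (24, 10), (24, 13)]

Answer: yes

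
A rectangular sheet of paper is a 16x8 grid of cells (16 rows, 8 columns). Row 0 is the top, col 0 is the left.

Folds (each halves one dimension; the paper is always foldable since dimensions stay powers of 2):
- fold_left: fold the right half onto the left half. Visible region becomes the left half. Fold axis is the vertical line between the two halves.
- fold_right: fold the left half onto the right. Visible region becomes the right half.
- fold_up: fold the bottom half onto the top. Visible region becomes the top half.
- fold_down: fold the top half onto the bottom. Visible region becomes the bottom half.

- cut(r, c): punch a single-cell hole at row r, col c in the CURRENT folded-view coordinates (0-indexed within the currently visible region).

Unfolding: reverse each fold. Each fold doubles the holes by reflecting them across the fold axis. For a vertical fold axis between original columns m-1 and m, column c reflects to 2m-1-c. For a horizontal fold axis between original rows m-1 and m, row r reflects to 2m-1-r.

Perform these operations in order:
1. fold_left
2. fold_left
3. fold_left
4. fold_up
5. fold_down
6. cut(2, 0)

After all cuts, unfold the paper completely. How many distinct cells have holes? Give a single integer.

Answer: 32

Derivation:
Op 1 fold_left: fold axis v@4; visible region now rows[0,16) x cols[0,4) = 16x4
Op 2 fold_left: fold axis v@2; visible region now rows[0,16) x cols[0,2) = 16x2
Op 3 fold_left: fold axis v@1; visible region now rows[0,16) x cols[0,1) = 16x1
Op 4 fold_up: fold axis h@8; visible region now rows[0,8) x cols[0,1) = 8x1
Op 5 fold_down: fold axis h@4; visible region now rows[4,8) x cols[0,1) = 4x1
Op 6 cut(2, 0): punch at orig (6,0); cuts so far [(6, 0)]; region rows[4,8) x cols[0,1) = 4x1
Unfold 1 (reflect across h@4): 2 holes -> [(1, 0), (6, 0)]
Unfold 2 (reflect across h@8): 4 holes -> [(1, 0), (6, 0), (9, 0), (14, 0)]
Unfold 3 (reflect across v@1): 8 holes -> [(1, 0), (1, 1), (6, 0), (6, 1), (9, 0), (9, 1), (14, 0), (14, 1)]
Unfold 4 (reflect across v@2): 16 holes -> [(1, 0), (1, 1), (1, 2), (1, 3), (6, 0), (6, 1), (6, 2), (6, 3), (9, 0), (9, 1), (9, 2), (9, 3), (14, 0), (14, 1), (14, 2), (14, 3)]
Unfold 5 (reflect across v@4): 32 holes -> [(1, 0), (1, 1), (1, 2), (1, 3), (1, 4), (1, 5), (1, 6), (1, 7), (6, 0), (6, 1), (6, 2), (6, 3), (6, 4), (6, 5), (6, 6), (6, 7), (9, 0), (9, 1), (9, 2), (9, 3), (9, 4), (9, 5), (9, 6), (9, 7), (14, 0), (14, 1), (14, 2), (14, 3), (14, 4), (14, 5), (14, 6), (14, 7)]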